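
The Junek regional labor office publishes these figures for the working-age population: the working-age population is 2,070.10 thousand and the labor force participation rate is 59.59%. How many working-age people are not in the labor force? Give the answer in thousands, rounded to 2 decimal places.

Share not in the labor force = 1 − 0.5959 = 0.4041.
Not in labor force = 0.4041 × 2,070.10 ≈ 836.53 thousand.

About 836.53 thousand are not in the labor force.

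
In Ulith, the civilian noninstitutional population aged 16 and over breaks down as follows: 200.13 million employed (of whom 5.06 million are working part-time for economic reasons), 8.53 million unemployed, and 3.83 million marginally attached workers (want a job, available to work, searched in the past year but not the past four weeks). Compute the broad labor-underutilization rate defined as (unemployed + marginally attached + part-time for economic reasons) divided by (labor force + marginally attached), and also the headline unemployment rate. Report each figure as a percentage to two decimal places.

Labor force = 200.13 + 8.53 = 208.66 million.
Numerator = 8.53 + 3.83 + 5.06 = 17.42 million.
Denominator = 208.66 + 3.83 = 212.49 million.
Broad rate = 17.42 / 212.49 = 8.20%.
Headline unemployment rate = 8.53 / 208.66 = 4.09%.

Broad underutilization rate ≈ 8.20%; headline unemployment rate ≈ 4.09%.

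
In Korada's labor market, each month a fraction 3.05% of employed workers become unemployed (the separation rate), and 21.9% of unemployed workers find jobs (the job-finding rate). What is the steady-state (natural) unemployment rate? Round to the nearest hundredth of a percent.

At steady state the flows balance: s·E = f·U, so U/(E+U) = s/(s+f).
u* = 3.05 / (3.05 + 21.9) = 3.05 / 24.95 = 12.22%.

Steady-state unemployment rate ≈ 12.22%.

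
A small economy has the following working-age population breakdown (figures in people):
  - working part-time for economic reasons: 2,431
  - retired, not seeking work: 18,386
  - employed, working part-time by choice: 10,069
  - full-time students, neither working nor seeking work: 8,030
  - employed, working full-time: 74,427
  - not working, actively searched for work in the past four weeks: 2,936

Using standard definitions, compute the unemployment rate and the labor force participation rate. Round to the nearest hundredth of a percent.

Employed = 2,431 + 10,069 + 74,427 = 86,927 (anyone who worked, including part-time for economic reasons, counts as employed).
Unemployed = 2,936.
Labor force = 86,927 + 2,936 = 89,863.
Not in labor force = 18,386 + 8,030 = 26,416 (those not working and not actively searching are outside the labor force).
Civilian working-age population = 89,863 + 26,416 = 116,279.
Unemployment rate = 2,936 / 89,863 = 3.27%.
Labor force participation rate = 89,863 / 116,279 = 77.28%.

Unemployment rate ≈ 3.27%; labor force participation rate ≈ 77.28%.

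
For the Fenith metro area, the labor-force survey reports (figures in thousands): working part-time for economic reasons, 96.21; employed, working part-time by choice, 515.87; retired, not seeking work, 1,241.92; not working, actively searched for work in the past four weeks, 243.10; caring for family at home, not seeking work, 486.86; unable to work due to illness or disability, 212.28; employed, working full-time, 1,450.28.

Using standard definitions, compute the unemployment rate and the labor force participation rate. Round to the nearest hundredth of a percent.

Employed = 96.21 + 515.87 + 1,450.28 = 2,062.36 thousand (anyone who worked, including part-time for economic reasons, counts as employed).
Unemployed = 243.10 thousand.
Labor force = 2,062.36 + 243.10 = 2,305.46 thousand.
Not in labor force = 1,241.92 + 486.86 + 212.28 = 1,941.06 thousand (those not working and not actively searching are outside the labor force).
Civilian working-age population = 2,305.46 + 1,941.06 = 4,246.52 thousand.
Unemployment rate = 243.10 / 2,305.46 = 10.54%.
Labor force participation rate = 2,305.46 / 4,246.52 = 54.29%.

Unemployment rate ≈ 10.54%; labor force participation rate ≈ 54.29%.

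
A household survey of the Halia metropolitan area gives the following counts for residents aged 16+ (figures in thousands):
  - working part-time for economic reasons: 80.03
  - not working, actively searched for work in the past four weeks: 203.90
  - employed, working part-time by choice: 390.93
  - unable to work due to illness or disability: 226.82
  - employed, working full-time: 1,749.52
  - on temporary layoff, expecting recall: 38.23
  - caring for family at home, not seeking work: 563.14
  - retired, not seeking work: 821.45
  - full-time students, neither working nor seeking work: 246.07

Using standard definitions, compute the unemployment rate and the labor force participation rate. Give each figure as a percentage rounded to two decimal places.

Unemployment rate ≈ 9.83%; labor force participation rate ≈ 57.00%.

Employed = 80.03 + 390.93 + 1,749.52 = 2,220.48 thousand (anyone who worked, including part-time for economic reasons, counts as employed).
Unemployed = 203.90 + 38.23 = 242.13 thousand (jobless and actively searching, or on temporary layoff).
Labor force = 2,220.48 + 242.13 = 2,462.61 thousand.
Not in labor force = 226.82 + 563.14 + 821.45 + 246.07 = 1,857.48 thousand (those not working and not actively searching are outside the labor force).
Civilian working-age population = 2,462.61 + 1,857.48 = 4,320.09 thousand.
Unemployment rate = 242.13 / 2,462.61 = 9.83%.
Labor force participation rate = 2,462.61 / 4,320.09 = 57.00%.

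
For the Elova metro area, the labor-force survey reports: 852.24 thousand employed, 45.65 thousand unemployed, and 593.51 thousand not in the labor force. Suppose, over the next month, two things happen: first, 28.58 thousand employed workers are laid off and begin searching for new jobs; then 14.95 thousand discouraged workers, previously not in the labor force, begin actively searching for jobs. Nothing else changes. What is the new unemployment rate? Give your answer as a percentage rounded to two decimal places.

New unemployment rate ≈ 9.77%.

Initially, labor force = 852.24 + 45.65 = 897.89 thousand, so u = 45.65/897.89 = 5.08%.
After the first change, employed falls and unemployed rises by 28.58; labor force unchanged → E = 823.66, U = 74.23, labor force = 897.89 thousand.
After the second change, unemployed and labor force both rise by 14.95 → E = 823.66, U = 89.18, labor force = 912.84 thousand.
New unemployment rate = 89.18 / 912.84 = 9.77%.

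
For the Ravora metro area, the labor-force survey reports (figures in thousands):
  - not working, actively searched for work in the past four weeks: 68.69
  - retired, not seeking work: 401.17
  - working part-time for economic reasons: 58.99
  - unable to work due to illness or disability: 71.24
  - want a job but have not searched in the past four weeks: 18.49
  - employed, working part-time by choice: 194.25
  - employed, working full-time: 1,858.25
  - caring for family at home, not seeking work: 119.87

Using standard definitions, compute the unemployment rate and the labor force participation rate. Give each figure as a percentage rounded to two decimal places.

Unemployment rate ≈ 3.15%; labor force participation rate ≈ 78.12%.

Employed = 58.99 + 194.25 + 1,858.25 = 2,111.49 thousand (anyone who worked, including part-time for economic reasons, counts as employed).
Unemployed = 68.69 thousand.
Labor force = 2,111.49 + 68.69 = 2,180.18 thousand.
Not in labor force = 401.17 + 71.24 + 18.49 + 119.87 = 610.77 thousand (those not working and not actively searching are outside the labor force — including those who want a job but have given up searching).
Civilian working-age population = 2,180.18 + 610.77 = 2,790.95 thousand.
Unemployment rate = 68.69 / 2,180.18 = 3.15%.
Labor force participation rate = 2,180.18 / 2,790.95 = 78.12%.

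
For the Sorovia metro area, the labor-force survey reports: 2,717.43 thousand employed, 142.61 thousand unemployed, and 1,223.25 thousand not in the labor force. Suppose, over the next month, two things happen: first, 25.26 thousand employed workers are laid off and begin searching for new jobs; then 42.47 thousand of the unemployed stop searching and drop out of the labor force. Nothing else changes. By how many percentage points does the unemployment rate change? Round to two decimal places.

The unemployment rate changes by −0.54 percentage points.

Initially, labor force = 2,717.43 + 142.61 = 2,860.04 thousand, so u = 142.61/2,860.04 = 4.99%.
After the first change, employed falls and unemployed rises by 25.26; labor force unchanged → E = 2,692.17, U = 167.87, labor force = 2,860.04 thousand.
After the second change, unemployed and labor force both fall by 42.47 → E = 2,692.17, U = 125.40, labor force = 2,817.57 thousand.
New unemployment rate = 125.40 / 2,817.57 = 4.45%.
Change = 4.45% − 4.99% = −0.54 percentage points.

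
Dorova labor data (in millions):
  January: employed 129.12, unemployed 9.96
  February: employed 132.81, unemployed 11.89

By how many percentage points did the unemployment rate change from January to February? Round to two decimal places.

The unemployment rate changed by +1.06 percentage points.

January: labor force = 129.12 + 9.96 = 139.08; u = 9.96/139.08 = 7.16%.
February: labor force = 132.81 + 11.89 = 144.70; u = 11.89/144.70 = 8.22%.
Change = 8.22% − 7.16% = +1.06 pp.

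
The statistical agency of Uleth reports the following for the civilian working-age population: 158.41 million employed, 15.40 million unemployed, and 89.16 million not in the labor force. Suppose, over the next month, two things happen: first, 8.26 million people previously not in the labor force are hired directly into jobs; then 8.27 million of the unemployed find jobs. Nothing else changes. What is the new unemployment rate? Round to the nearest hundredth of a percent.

Initially, labor force = 158.41 + 15.40 = 173.81 million, so u = 15.40/173.81 = 8.86%.
After the first change, employed and labor force both rise by 8.26; unemployed unchanged → E = 166.67, U = 15.40, labor force = 182.07 million.
After the second change, unemployed falls and employed rises by 8.27; labor force unchanged → E = 174.94, U = 7.13, labor force = 182.07 million.
New unemployment rate = 7.13 / 182.07 = 3.92%.

New unemployment rate ≈ 3.92%.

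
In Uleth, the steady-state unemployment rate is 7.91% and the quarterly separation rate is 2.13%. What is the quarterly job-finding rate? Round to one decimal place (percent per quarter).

From u* = s/(s+f): f = s·(1−u)/u.
f = 2.13 × (1 − 0.0791) / 0.0791 = 1.9615 / 0.0791 ≈ 24.8% per quarter.

Job-finding rate ≈ 24.8% per quarter.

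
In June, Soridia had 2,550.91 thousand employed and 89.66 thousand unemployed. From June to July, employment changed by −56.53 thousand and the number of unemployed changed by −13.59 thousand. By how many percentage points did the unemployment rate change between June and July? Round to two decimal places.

The unemployment rate changed by −0.44 percentage points.

June: labor force = 2,550.91 + 89.66 = 2,640.57; u = 89.66/2,640.57 = 3.40%.
July: labor force = 2,494.38 + 76.07 = 2,570.45; u = 76.07/2,570.45 = 2.96%.
Change = 2.96% − 3.40% = −0.44 pp.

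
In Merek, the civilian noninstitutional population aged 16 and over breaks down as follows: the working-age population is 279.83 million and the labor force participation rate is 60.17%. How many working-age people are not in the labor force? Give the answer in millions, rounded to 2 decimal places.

About 111.46 million are not in the labor force.

Share not in the labor force = 1 − 0.6017 = 0.3983.
Not in labor force = 0.3983 × 279.83 ≈ 111.46 million.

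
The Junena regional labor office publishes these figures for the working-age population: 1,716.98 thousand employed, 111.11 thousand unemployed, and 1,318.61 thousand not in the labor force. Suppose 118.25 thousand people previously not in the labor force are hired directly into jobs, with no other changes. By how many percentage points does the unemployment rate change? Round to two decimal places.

The unemployment rate changes by −0.37 percentage points.

Initially, labor force = 1,716.98 + 111.11 = 1,828.09 thousand, so u = 111.11/1,828.09 = 6.08%.
After the change, employed and labor force both rise by 118.25; unemployed unchanged → E = 1,835.23, U = 111.11, labor force = 1,946.34 thousand.
New unemployment rate = 111.11 / 1,946.34 = 5.71%.
Change = 5.71% − 6.08% = −0.37 percentage points.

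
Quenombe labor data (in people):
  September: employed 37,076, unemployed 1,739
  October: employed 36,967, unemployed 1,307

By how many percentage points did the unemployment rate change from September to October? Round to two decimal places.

September: labor force = 37,076 + 1,739 = 38,815; u = 1,739/38,815 = 4.48%.
October: labor force = 36,967 + 1,307 = 38,274; u = 1,307/38,274 = 3.41%.
Change = 3.41% − 4.48% = −1.07 pp.

The unemployment rate changed by −1.07 percentage points.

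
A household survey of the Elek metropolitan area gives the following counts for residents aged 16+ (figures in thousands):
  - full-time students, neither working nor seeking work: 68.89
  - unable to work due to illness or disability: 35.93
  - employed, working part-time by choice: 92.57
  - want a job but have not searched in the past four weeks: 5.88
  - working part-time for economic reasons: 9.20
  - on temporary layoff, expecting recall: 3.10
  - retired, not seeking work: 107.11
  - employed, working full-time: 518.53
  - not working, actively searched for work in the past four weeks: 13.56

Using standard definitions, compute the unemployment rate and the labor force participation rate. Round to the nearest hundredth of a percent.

Unemployment rate ≈ 2.62%; labor force participation rate ≈ 74.52%.

Employed = 92.57 + 9.20 + 518.53 = 620.30 thousand (anyone who worked, including part-time for economic reasons, counts as employed).
Unemployed = 3.10 + 13.56 = 16.66 thousand (jobless and actively searching, or on temporary layoff).
Labor force = 620.30 + 16.66 = 636.96 thousand.
Not in labor force = 68.89 + 35.93 + 5.88 + 107.11 = 217.81 thousand (those not working and not actively searching are outside the labor force — including those who want a job but have given up searching).
Civilian working-age population = 636.96 + 217.81 = 854.77 thousand.
Unemployment rate = 16.66 / 636.96 = 2.62%.
Labor force participation rate = 636.96 / 854.77 = 74.52%.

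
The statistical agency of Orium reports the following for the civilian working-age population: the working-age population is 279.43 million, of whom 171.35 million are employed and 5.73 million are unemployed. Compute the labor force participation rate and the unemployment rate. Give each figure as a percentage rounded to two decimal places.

Labor force = employed + unemployed = 171.35 + 5.73 = 177.08 million.
Unemployment rate = 5.73 / 177.08 = 3.24%.
Labor force participation rate = 177.08 / 279.43 = 63.37%.

Labor force participation rate ≈ 63.37%; unemployment rate ≈ 3.24%.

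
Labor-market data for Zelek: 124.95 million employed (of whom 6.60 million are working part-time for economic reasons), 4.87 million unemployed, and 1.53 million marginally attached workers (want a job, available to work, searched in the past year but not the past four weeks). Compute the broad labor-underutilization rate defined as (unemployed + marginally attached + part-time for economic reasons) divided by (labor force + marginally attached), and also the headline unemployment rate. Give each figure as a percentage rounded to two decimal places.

Labor force = 124.95 + 4.87 = 129.82 million.
Numerator = 4.87 + 1.53 + 6.60 = 13.00 million.
Denominator = 129.82 + 1.53 = 131.35 million.
Broad rate = 13.00 / 131.35 = 9.90%.
Headline unemployment rate = 4.87 / 129.82 = 3.75%.

Broad underutilization rate ≈ 9.90%; headline unemployment rate ≈ 3.75%.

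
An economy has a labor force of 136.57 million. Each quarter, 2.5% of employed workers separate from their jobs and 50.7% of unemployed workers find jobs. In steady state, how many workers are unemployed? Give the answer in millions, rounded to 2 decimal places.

Steady-state unemployment rate u* = s/(s+f) = 2.5/(2.5+50.7) = 0.046992.
Unemployed = u* × labor force = 0.046992 × 136.57 ≈ 6.42 million.

About 6.42 million are unemployed in steady state.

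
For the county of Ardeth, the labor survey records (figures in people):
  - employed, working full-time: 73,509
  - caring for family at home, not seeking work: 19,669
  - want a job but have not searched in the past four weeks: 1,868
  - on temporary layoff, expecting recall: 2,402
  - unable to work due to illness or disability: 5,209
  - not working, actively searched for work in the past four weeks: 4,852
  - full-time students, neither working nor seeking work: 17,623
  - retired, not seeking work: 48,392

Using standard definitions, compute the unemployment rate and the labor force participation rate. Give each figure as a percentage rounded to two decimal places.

Employed = 73,509.
Unemployed = 2,402 + 4,852 = 7,254 (jobless and actively searching, or on temporary layoff).
Labor force = 73,509 + 7,254 = 80,763.
Not in labor force = 19,669 + 1,868 + 5,209 + 17,623 + 48,392 = 92,761 (those not working and not actively searching are outside the labor force — including those who want a job but have given up searching).
Civilian working-age population = 80,763 + 92,761 = 173,524.
Unemployment rate = 7,254 / 80,763 = 8.98%.
Labor force participation rate = 80,763 / 173,524 = 46.54%.

Unemployment rate ≈ 8.98%; labor force participation rate ≈ 46.54%.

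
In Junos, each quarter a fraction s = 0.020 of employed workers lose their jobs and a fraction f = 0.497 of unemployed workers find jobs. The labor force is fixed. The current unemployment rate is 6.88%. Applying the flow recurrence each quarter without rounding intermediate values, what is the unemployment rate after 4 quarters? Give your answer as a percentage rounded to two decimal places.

Unemployment rate after four quarters ≈ 4.03%.

With a fixed labor force, u_{t+1} = u_t + s·(1−u_t) − f·u_t = u_t·(1−s−f) + s.
Here 1−s−f = 0.483 and s = 0.020.
u_1 = 0.068800 × 0.483 + 0.020 = 0.053230.
u_2 = 0.053230 × 0.483 + 0.020 = 0.045710.
u_3 = 0.045710 × 0.483 + 0.020 = 0.042078.
u_4 = 0.042078 × 0.483 + 0.020 = 0.040324.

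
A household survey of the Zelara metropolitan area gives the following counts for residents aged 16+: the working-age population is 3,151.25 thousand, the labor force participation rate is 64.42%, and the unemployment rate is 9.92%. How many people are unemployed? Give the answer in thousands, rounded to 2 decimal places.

Labor force = 0.6442 × 3,151.25 = 2,030.04 thousand.
Unemployed = 0.0992 × 2,030.04 ≈ 201.38 thousand.

About 201.38 thousand are unemployed.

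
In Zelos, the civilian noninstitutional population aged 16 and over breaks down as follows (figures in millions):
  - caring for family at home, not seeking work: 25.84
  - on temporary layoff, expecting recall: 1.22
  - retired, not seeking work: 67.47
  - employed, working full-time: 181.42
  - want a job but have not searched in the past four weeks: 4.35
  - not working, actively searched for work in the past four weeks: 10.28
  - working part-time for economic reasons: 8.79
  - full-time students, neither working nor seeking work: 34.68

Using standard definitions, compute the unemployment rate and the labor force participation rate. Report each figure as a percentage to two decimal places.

Unemployment rate ≈ 5.70%; labor force participation rate ≈ 60.38%.

Employed = 181.42 + 8.79 = 190.21 million (anyone who worked, including part-time for economic reasons, counts as employed).
Unemployed = 1.22 + 10.28 = 11.50 million (jobless and actively searching, or on temporary layoff).
Labor force = 190.21 + 11.50 = 201.71 million.
Not in labor force = 25.84 + 67.47 + 4.35 + 34.68 = 132.34 million (those not working and not actively searching are outside the labor force — including those who want a job but have given up searching).
Civilian working-age population = 201.71 + 132.34 = 334.05 million.
Unemployment rate = 11.50 / 201.71 = 5.70%.
Labor force participation rate = 201.71 / 334.05 = 60.38%.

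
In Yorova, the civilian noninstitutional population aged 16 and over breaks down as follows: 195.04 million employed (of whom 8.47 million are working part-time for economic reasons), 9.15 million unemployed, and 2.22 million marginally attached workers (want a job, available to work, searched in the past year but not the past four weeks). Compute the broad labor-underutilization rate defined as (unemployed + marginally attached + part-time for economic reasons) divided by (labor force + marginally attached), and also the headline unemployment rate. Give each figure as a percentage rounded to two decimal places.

Labor force = 195.04 + 9.15 = 204.19 million.
Numerator = 9.15 + 2.22 + 8.47 = 19.84 million.
Denominator = 204.19 + 2.22 = 206.41 million.
Broad rate = 19.84 / 206.41 = 9.61%.
Headline unemployment rate = 9.15 / 204.19 = 4.48%.

Broad underutilization rate ≈ 9.61%; headline unemployment rate ≈ 4.48%.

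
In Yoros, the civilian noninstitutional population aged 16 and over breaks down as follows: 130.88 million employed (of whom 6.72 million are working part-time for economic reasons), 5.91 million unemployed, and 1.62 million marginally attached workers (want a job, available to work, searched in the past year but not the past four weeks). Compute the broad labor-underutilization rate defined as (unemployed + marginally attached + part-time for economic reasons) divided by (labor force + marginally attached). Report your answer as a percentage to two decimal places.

Labor force = 130.88 + 5.91 = 136.79 million.
Numerator = 5.91 + 1.62 + 6.72 = 14.25 million.
Denominator = 136.79 + 1.62 = 138.41 million.
Broad rate = 14.25 / 138.41 = 10.30%.

Broad underutilization rate ≈ 10.30%.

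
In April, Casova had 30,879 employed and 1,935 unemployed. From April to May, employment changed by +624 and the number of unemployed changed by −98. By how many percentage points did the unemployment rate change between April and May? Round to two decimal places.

April: labor force = 30,879 + 1,935 = 32,814; u = 1,935/32,814 = 5.90%.
May: labor force = 31,503 + 1,837 = 33,340; u = 1,837/33,340 = 5.51%.
Change = 5.51% − 5.90% = −0.39 pp.

The unemployment rate changed by −0.39 percentage points.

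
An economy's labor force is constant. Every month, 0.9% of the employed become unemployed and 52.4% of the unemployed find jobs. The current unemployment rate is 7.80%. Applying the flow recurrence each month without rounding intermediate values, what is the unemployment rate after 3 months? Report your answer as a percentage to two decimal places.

With a fixed labor force, u_{t+1} = u_t + s·(1−u_t) − f·u_t = u_t·(1−s−f) + s.
Here 1−s−f = 0.467 and s = 0.009.
u_1 = 0.078000 × 0.467 + 0.009 = 0.045426.
u_2 = 0.045426 × 0.467 + 0.009 = 0.030214.
u_3 = 0.030214 × 0.467 + 0.009 = 0.023110.

Unemployment rate after three months ≈ 2.31%.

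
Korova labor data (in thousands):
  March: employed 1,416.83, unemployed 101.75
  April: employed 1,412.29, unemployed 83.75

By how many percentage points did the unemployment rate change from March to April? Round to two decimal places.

March: labor force = 1,416.83 + 101.75 = 1,518.58; u = 101.75/1,518.58 = 6.70%.
April: labor force = 1,412.29 + 83.75 = 1,496.04; u = 83.75/1,496.04 = 5.60%.
Change = 5.60% − 6.70% = −1.10 pp.

The unemployment rate changed by −1.10 percentage points.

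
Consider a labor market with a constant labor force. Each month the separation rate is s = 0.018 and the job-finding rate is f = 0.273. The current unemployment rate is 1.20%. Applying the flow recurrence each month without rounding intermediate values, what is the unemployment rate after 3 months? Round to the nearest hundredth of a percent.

With a fixed labor force, u_{t+1} = u_t + s·(1−u_t) − f·u_t = u_t·(1−s−f) + s.
Here 1−s−f = 0.709 and s = 0.018.
u_1 = 0.012000 × 0.709 + 0.018 = 0.026508.
u_2 = 0.026508 × 0.709 + 0.018 = 0.036794.
u_3 = 0.036794 × 0.709 + 0.018 = 0.044087.

Unemployment rate after three months ≈ 4.41%.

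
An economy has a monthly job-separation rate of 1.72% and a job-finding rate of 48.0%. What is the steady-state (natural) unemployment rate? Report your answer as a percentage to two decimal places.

At steady state the flows balance: s·E = f·U, so U/(E+U) = s/(s+f).
u* = 1.72 / (1.72 + 48.0) = 1.72 / 49.72 = 3.46%.

Steady-state unemployment rate ≈ 3.46%.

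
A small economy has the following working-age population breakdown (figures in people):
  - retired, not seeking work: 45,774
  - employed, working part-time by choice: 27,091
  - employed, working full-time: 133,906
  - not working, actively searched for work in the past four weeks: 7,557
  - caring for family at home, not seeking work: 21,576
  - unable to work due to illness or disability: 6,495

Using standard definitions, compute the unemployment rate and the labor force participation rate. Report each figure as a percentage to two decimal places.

Unemployment rate ≈ 4.48%; labor force participation rate ≈ 69.54%.

Employed = 27,091 + 133,906 = 160,997.
Unemployed = 7,557.
Labor force = 160,997 + 7,557 = 168,554.
Not in labor force = 45,774 + 21,576 + 6,495 = 73,845 (those not working and not actively searching are outside the labor force).
Civilian working-age population = 168,554 + 73,845 = 242,399.
Unemployment rate = 7,557 / 168,554 = 4.48%.
Labor force participation rate = 168,554 / 242,399 = 69.54%.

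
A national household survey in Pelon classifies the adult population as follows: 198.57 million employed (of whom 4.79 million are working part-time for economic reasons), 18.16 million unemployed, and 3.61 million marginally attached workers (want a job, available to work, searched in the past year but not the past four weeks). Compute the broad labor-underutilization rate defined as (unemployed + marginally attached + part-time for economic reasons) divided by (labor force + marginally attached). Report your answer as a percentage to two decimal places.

Labor force = 198.57 + 18.16 = 216.73 million.
Numerator = 18.16 + 3.61 + 4.79 = 26.56 million.
Denominator = 216.73 + 3.61 = 220.34 million.
Broad rate = 26.56 / 220.34 = 12.05%.

Broad underutilization rate ≈ 12.05%.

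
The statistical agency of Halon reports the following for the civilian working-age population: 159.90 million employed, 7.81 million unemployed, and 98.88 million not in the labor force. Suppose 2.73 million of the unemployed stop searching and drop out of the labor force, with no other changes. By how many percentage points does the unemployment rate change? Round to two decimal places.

The unemployment rate changes by −1.58 percentage points.

Initially, labor force = 159.90 + 7.81 = 167.71 million, so u = 7.81/167.71 = 4.66%.
After the change, unemployed and labor force both fall by 2.73 → E = 159.90, U = 5.08, labor force = 164.98 million.
New unemployment rate = 5.08 / 164.98 = 3.08%.
Change = 3.08% − 4.66% = −1.58 percentage points.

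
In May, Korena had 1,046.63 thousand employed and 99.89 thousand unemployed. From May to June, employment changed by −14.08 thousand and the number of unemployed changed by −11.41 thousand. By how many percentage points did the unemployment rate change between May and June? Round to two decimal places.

May: labor force = 1,046.63 + 99.89 = 1,146.52; u = 99.89/1,146.52 = 8.71%.
June: labor force = 1,032.55 + 88.48 = 1,121.03; u = 88.48/1,121.03 = 7.89%.
Change = 7.89% − 8.71% = −0.82 pp.

The unemployment rate changed by −0.82 percentage points.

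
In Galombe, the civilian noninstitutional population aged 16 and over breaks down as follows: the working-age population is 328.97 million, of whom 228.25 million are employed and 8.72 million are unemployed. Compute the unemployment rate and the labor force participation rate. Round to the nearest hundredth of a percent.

Labor force = employed + unemployed = 228.25 + 8.72 = 236.97 million.
Unemployment rate = 8.72 / 236.97 = 3.68%.
Labor force participation rate = 236.97 / 328.97 = 72.03%.

Unemployment rate ≈ 3.68%; labor force participation rate ≈ 72.03%.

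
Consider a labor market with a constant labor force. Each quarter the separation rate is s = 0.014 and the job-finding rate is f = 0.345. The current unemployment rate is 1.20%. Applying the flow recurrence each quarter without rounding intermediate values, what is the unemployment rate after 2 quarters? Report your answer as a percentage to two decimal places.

Unemployment rate after two quarters ≈ 2.79%.

With a fixed labor force, u_{t+1} = u_t + s·(1−u_t) − f·u_t = u_t·(1−s−f) + s.
Here 1−s−f = 0.641 and s = 0.014.
u_1 = 0.012000 × 0.641 + 0.014 = 0.021692.
u_2 = 0.021692 × 0.641 + 0.014 = 0.027905.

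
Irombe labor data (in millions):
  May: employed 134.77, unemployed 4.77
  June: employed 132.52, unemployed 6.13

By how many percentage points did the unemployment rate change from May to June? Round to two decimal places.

The unemployment rate changed by +1.00 percentage points.

May: labor force = 134.77 + 4.77 = 139.54; u = 4.77/139.54 = 3.42%.
June: labor force = 132.52 + 6.13 = 138.65; u = 6.13/138.65 = 4.42%.
Change = 4.42% − 3.42% = +1.00 pp.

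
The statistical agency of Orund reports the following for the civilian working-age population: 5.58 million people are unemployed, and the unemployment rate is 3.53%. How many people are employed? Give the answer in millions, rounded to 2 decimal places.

About 152.49 million are employed.

Labor force = U / u = 5.58 / 0.0353 ≈ 158.07 million.
Employed = labor force − unemployed = 158.07 − 5.58 = 152.49 million.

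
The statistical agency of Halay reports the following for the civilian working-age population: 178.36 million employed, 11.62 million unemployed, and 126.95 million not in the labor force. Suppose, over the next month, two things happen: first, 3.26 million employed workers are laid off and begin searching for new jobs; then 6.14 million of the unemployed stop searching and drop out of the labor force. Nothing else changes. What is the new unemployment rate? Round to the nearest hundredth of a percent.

New unemployment rate ≈ 4.75%.

Initially, labor force = 178.36 + 11.62 = 189.98 million, so u = 11.62/189.98 = 6.12%.
After the first change, employed falls and unemployed rises by 3.26; labor force unchanged → E = 175.10, U = 14.88, labor force = 189.98 million.
After the second change, unemployed and labor force both fall by 6.14 → E = 175.10, U = 8.74, labor force = 183.84 million.
New unemployment rate = 8.74 / 183.84 = 4.75%.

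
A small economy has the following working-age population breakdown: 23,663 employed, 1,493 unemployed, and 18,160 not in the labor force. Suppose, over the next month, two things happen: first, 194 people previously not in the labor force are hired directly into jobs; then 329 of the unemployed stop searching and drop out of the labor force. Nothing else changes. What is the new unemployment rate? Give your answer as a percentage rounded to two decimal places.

New unemployment rate ≈ 4.65%.

Initially, labor force = 23,663 + 1,493 = 25,156, so u = 1,493/25,156 = 5.93%.
After the first change, employed and labor force both rise by 194; unemployed unchanged → E = 23,857, U = 1,493, labor force = 25,350.
After the second change, unemployed and labor force both fall by 329 → E = 23,857, U = 1,164, labor force = 25,021.
New unemployment rate = 1,164 / 25,021 = 4.65%.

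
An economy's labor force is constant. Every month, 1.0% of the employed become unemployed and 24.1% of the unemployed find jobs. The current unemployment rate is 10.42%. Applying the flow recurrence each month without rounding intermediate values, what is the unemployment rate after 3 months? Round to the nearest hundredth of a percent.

With a fixed labor force, u_{t+1} = u_t + s·(1−u_t) − f·u_t = u_t·(1−s−f) + s.
Here 1−s−f = 0.749 and s = 0.010.
u_1 = 0.104200 × 0.749 + 0.010 = 0.088046.
u_2 = 0.088046 × 0.749 + 0.010 = 0.075946.
u_3 = 0.075946 × 0.749 + 0.010 = 0.066884.

Unemployment rate after three months ≈ 6.69%.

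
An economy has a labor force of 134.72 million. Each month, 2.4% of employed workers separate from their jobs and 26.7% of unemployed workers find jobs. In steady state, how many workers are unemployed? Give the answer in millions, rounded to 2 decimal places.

Steady-state unemployment rate u* = s/(s+f) = 2.4/(2.4+26.7) = 0.082474.
Unemployed = u* × labor force = 0.082474 × 134.72 ≈ 11.11 million.

About 11.11 million are unemployed in steady state.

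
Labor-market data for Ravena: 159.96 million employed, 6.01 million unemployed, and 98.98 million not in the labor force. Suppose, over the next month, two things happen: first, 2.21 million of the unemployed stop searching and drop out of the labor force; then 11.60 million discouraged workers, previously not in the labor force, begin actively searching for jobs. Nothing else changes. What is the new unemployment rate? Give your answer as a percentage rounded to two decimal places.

Initially, labor force = 159.96 + 6.01 = 165.97 million, so u = 6.01/165.97 = 3.62%.
After the first change, unemployed and labor force both fall by 2.21 → E = 159.96, U = 3.80, labor force = 163.76 million.
After the second change, unemployed and labor force both rise by 11.60 → E = 159.96, U = 15.40, labor force = 175.36 million.
New unemployment rate = 15.40 / 175.36 = 8.78%.

New unemployment rate ≈ 8.78%.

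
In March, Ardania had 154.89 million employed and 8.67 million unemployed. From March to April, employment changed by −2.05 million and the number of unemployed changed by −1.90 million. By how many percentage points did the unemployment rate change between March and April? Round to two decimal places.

March: labor force = 154.89 + 8.67 = 163.56; u = 8.67/163.56 = 5.30%.
April: labor force = 152.84 + 6.77 = 159.61; u = 6.77/159.61 = 4.24%.
Change = 4.24% − 5.30% = −1.06 pp.

The unemployment rate changed by −1.06 percentage points.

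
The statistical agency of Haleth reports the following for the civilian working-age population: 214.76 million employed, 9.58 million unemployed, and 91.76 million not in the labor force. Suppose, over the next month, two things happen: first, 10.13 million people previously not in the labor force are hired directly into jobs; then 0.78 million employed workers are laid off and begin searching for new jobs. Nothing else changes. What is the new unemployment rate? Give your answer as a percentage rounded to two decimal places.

New unemployment rate ≈ 4.42%.

Initially, labor force = 214.76 + 9.58 = 224.34 million, so u = 9.58/224.34 = 4.27%.
After the first change, employed and labor force both rise by 10.13; unemployed unchanged → E = 224.89, U = 9.58, labor force = 234.47 million.
After the second change, employed falls and unemployed rises by 0.78; labor force unchanged → E = 224.11, U = 10.36, labor force = 234.47 million.
New unemployment rate = 10.36 / 234.47 = 4.42%.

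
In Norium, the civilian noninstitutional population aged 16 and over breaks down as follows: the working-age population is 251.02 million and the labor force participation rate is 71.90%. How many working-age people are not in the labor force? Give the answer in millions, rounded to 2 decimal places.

Share not in the labor force = 1 − 0.7190 = 0.2810.
Not in labor force = 0.2810 × 251.02 ≈ 70.54 million.

About 70.54 million are not in the labor force.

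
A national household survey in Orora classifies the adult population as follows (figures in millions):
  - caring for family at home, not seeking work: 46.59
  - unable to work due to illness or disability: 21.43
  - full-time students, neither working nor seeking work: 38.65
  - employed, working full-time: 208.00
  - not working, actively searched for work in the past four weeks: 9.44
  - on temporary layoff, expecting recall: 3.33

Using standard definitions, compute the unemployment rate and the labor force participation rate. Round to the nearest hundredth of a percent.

Unemployment rate ≈ 5.78%; labor force participation rate ≈ 67.42%.

Employed = 208.00 million.
Unemployed = 9.44 + 3.33 = 12.77 million (jobless and actively searching, or on temporary layoff).
Labor force = 208.00 + 12.77 = 220.77 million.
Not in labor force = 46.59 + 21.43 + 38.65 = 106.67 million (those not working and not actively searching are outside the labor force).
Civilian working-age population = 220.77 + 106.67 = 327.44 million.
Unemployment rate = 12.77 / 220.77 = 5.78%.
Labor force participation rate = 220.77 / 327.44 = 67.42%.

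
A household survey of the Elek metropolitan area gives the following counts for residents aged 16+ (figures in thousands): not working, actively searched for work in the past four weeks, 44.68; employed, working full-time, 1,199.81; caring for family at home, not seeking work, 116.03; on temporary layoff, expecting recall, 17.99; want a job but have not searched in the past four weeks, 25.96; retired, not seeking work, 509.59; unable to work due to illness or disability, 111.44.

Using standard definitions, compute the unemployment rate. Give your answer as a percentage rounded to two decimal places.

Unemployment rate ≈ 4.96%.

Employed = 1,199.81 thousand.
Unemployed = 44.68 + 17.99 = 62.67 thousand (jobless and actively searching, or on temporary layoff).
Labor force = 1,199.81 + 62.67 = 1,262.48 thousand.
Unemployment rate = 62.67 / 1,262.48 = 4.96%.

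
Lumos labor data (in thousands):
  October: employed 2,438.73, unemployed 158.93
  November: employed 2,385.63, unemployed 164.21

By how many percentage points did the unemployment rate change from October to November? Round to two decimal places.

The unemployment rate changed by +0.32 percentage points.

October: labor force = 2,438.73 + 158.93 = 2,597.66; u = 158.93/2,597.66 = 6.12%.
November: labor force = 2,385.63 + 164.21 = 2,549.84; u = 164.21/2,549.84 = 6.44%.
Change = 6.44% − 6.12% = +0.32 pp.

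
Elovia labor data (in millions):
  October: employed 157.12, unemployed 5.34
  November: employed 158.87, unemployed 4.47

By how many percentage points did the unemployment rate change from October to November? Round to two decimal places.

October: labor force = 157.12 + 5.34 = 162.46; u = 5.34/162.46 = 3.29%.
November: labor force = 158.87 + 4.47 = 163.34; u = 4.47/163.34 = 2.74%.
Change = 2.74% − 3.29% = −0.55 pp.

The unemployment rate changed by −0.55 percentage points.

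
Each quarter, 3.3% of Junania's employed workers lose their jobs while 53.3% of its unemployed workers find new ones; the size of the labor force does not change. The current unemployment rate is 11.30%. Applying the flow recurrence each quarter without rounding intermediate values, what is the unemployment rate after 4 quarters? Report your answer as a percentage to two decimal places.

With a fixed labor force, u_{t+1} = u_t + s·(1−u_t) − f·u_t = u_t·(1−s−f) + s.
Here 1−s−f = 0.434 and s = 0.033.
u_1 = 0.113000 × 0.434 + 0.033 = 0.082042.
u_2 = 0.082042 × 0.434 + 0.033 = 0.068606.
u_3 = 0.068606 × 0.434 + 0.033 = 0.062775.
u_4 = 0.062775 × 0.434 + 0.033 = 0.060244.

Unemployment rate after four quarters ≈ 6.02%.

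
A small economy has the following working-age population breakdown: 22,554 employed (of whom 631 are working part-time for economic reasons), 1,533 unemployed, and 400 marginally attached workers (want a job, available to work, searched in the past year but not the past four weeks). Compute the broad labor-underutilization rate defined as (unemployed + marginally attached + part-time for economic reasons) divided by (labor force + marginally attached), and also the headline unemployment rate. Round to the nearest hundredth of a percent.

Broad underutilization rate ≈ 10.47%; headline unemployment rate ≈ 6.36%.

Labor force = 22,554 + 1,533 = 24,087.
Numerator = 1,533 + 400 + 631 = 2,564.
Denominator = 24,087 + 400 = 24,487.
Broad rate = 2,564 / 24,487 = 10.47%.
Headline unemployment rate = 1,533 / 24,087 = 6.36%.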